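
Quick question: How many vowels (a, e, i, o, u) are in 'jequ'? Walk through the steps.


Vowels in 'jequ': e, u = 2 vowels.

2


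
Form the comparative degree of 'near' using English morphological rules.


Apply comparative formation (add -er): 'near' -> 'nearer'.

nearer


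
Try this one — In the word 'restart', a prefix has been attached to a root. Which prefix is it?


The word 'restart' = 're' (prefix) + 'start' (root). The prefix is 're'.

re


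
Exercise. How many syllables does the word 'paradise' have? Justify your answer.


Break 'paradise' into syllables: par-a-dise -> par | a | dise = 3 syllables

3 syllables


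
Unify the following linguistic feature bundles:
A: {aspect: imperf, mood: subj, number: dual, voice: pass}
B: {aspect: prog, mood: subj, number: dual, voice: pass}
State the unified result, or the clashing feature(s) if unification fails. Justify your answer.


Compare features:
aspect: A=imperf vs B=prog -> CLASH
mood: A=subj vs B=subj -> unified: subj
number: A=dual vs B=dual -> unified: dual
voice: A=pass vs B=pass -> unified: pass
Clash detected on feature 'aspect' (imperf vs prog); unification fails.

CLASH on 'aspect' (imperf vs prog)


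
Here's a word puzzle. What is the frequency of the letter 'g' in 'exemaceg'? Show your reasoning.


Letter 'g' in 'exemaceg': found at position(s) 8 = 1 occurrence(s).

1


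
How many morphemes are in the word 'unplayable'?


Decomposition: un- (prefix) + play (root) + -able (suffix) = 3 morpheme(s)

3 morphemes


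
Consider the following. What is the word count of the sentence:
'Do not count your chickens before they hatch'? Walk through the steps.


Split into words: Do | not | count | your | chickens | before | they | hatch = 8 words.

8


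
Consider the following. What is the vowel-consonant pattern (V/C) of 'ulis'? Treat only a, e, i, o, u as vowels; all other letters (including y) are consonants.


Letter mapping: u = V, l = C, i = V, s = C.

VCVC


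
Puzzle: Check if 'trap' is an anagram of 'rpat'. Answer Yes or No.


Sorted letters of 'trap': 'aprt'
Sorted letters of 'rpat': 'aprt'
They match.

Yes


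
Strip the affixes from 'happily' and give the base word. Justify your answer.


Remove suffix '-ly' from 'happily' to get root 'happy'.

happy


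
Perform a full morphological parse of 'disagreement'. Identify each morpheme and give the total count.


Step 1: Identify prefix: 'dis' (meaning: not/apart)
Step 2: Identify root: 'agree'
Step 3: Identify suffix(es): 'ment'
Decomposition: dis- (prefix: not/apart) + agree (root) + -ment (suffix: action/result)
Total morphemes: 3

3 morphemes (dis- (prefix: not/apart) + agree (root) + -ment (suffix: action/result))


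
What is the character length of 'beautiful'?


Spell out 'beautiful' and number each letter: b(1), e(2), a(3), u(4), t(5), i(6), f(7), u(8), l(9). Total: 9 letters.

9


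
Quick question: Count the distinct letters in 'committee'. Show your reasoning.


Unique letters in 'committee': {c, e, i, m, o, t} = 6 distinct letters.

6


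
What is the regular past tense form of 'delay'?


Apply rule: Add -ed. 'delay' becomes 'delayed'.

delayed


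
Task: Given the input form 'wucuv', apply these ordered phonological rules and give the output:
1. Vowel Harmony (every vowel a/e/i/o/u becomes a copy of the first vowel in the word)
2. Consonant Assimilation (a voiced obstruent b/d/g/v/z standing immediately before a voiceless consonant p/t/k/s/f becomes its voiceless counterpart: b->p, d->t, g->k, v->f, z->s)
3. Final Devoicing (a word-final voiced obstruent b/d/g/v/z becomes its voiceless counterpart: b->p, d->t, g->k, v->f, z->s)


Starting form: 'wucuv'
Rule 1: Vowel Harmony: all vowels already match. No change.
Rule 2: Consonant Assimilation: no voiced obstruent (b/d/g/v/z) stands immediately before a voiceless consonant (p/t/k/s/f). No change.
Rule 3: Final Devoicing: word-final voiced obstruent 'v' becomes voiceless 'f'. 'wucuv' -> 'wucuf'
Final form: 'wucuf'

wucuf


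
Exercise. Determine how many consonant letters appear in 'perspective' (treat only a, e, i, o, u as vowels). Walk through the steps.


Consonants in 'perspective': p, r, s, p, c, t, v = 7 consonants.

7


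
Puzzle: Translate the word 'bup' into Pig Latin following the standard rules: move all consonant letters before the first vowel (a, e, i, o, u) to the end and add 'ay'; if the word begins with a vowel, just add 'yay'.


'bup': move consonant cluster 'b' to end and add 'ay': 'upbay'.

upbay


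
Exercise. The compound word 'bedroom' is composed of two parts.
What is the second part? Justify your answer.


Split 'bedroom' into 'bed' + 'room'. The second part is 'room'.

room


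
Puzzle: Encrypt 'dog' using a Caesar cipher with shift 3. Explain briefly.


Shift each letter by 3: d -> g, o -> r, g -> j. Result: 'grj'.

grj


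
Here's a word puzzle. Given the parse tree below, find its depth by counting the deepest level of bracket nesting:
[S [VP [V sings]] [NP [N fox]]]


Count bracket nesting levels:
'[' at pos 0: depth = 1
'[' at pos 3: depth = 2
'[' at pos 7: depth = 3
'[' at pos 18: depth = 2
'[' at pos 22: depth = 3
Maximum depth reached: 3

3


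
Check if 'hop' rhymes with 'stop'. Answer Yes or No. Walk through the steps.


Rime (stressed vowel + following sounds) of 'hop': -op = /ɒp/
Rime of 'stop': -op = /ɒp/
/ɒp/ and /ɒp/ are the same ending sound, so the words rhyme.

Yes


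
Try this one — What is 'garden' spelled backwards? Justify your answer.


Reverse 'garden' character by character: 'nedrag'.

nedrag


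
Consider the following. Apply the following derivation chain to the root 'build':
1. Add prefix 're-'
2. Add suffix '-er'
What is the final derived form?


Step 1: Add prefix 're-' to 'build' = 'rebuild'
Step 2: Add suffix '-er' to 'rebuild' = 'rebuilder'

rebuilder


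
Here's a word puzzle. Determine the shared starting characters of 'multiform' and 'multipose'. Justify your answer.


Compare from the start: 5 characters match: 'multi'. Mismatch at position 6: 'f' vs 'p'.

multi


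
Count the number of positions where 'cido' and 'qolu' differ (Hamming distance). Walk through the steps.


Alignment:
Position 1: 'c' vs 'q' = DIFFER
Position 2: 'i' vs 'o' = DIFFER
Position 3: 'd' vs 'l' = DIFFER
Position 4: 'o' vs 'u' = DIFFER
Total differences: 4

4


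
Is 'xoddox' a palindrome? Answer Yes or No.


Forward: 'xoddox'
Reversed: 'xoddox'
They are identical.

Yes


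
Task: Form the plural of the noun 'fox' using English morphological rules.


Apply rule: Add -es (sibilant/fricative ending). 'fox' becomes 'foxes'.

foxes


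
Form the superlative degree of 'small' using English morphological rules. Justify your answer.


Apply superlative formation (add -est): 'small' -> 'smallest'.

smallest


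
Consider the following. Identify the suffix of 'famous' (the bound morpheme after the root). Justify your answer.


The word 'famous' = 'fame' (root) + '-ous' (suffix). The suffix is '-ous'.

ous


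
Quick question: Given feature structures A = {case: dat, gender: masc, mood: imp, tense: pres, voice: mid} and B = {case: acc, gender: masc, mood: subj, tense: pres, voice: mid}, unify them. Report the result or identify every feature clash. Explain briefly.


Compare features:
case: A=dat vs B=acc -> CLASH
gender: A=masc vs B=masc -> unified: masc
mood: A=imp vs B=subj -> CLASH
tense: A=pres vs B=pres -> unified: pres
voice: A=mid vs B=mid -> unified: mid
Clashes detected on features 'case' (dat vs acc) and 'mood' (imp vs subj); unification fails.

CLASH on 'case' (dat vs acc) and 'mood' (imp vs subj)


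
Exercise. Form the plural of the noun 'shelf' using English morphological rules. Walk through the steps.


Apply rule: Change -f to -ves. 'shelf' becomes 'shelves'.

shelves


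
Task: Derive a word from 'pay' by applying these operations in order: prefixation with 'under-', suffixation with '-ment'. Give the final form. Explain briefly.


Step 1: Add prefix 'under-' to 'pay' = 'underpay'
Step 2: Add suffix '-ment' to 'underpay' = 'underpayment'

underpayment


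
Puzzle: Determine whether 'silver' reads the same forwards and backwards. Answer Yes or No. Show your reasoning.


Forward: 'silver'
Reversed: 'revlis'
They differ.

No


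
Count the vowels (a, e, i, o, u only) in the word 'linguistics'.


Vowels in 'linguistics': i, u, i, i = 4 vowels.

4


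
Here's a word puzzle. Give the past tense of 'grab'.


Apply rule: Double final consonant and add -ed. 'grab' becomes 'grabbed'.

grabbed


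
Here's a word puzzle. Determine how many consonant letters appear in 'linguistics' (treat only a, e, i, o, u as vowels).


Consonants in 'linguistics': l, n, g, s, t, c, s = 7 consonants.

7


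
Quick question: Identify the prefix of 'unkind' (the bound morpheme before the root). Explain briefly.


The word 'unkind' = 'un' (prefix) + 'kind' (root). The prefix is 'un'.

un


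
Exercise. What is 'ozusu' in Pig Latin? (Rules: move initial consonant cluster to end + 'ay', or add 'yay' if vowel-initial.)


'ozusu' starts with a vowel, so add 'yay': 'ozusuyay'.

ozusuyay


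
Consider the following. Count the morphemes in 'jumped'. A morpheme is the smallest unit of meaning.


Decomposition: jump (root) + -ed (suffix) = 2 morpheme(s)

2 morphemes


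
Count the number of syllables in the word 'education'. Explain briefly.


Break 'education' into syllables: ed-u-ca-tion -> ed | u | ca | tion = 4 syllables

4 syllables


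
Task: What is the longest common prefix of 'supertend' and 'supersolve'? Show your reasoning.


Compare from the start: 5 characters match: 'super'. Mismatch at position 6: 't' vs 's'.

super


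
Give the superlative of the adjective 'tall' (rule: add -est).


Apply superlative formation (add -est): 'tall' -> 'tallest'.

tallest


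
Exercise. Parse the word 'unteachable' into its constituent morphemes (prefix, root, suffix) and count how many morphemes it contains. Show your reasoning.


Step 1: Identify prefix: 'un' (meaning: not/reverse)
Step 2: Identify root: 'teach'
Step 3: Identify suffix(es): 'able'
Decomposition: un- (prefix: not/reverse) + teach (root) + -able (suffix: capable of)
Total morphemes: 3

3 morphemes (un- (prefix: not/reverse) + teach (root) + -able (suffix: capable of))


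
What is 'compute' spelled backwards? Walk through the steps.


Reverse 'compute' character by character: 'etupmoc'.

etupmoc


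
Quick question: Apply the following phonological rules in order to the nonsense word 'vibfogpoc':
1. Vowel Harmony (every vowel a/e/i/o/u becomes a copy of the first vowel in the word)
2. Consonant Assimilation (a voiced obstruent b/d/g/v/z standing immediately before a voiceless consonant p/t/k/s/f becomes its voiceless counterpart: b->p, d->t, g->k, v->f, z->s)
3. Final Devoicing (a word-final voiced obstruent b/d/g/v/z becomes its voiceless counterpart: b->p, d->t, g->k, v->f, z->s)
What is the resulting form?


Starting form: 'vibfogpoc'
Rule 1: Vowel Harmony: all vowels become 'i' (matching first vowel). 'vibfogpoc' -> 'vibfigpic'
Rule 2: Consonant Assimilation: voiced obstruent before voiceless consonant becomes voiceless ('bf' -> 'pf', 'gp' -> 'kp'). 'vibfigpic' -> 'vipfikpic'
Rule 3: Final Devoicing: final consonant 'c' is not one of the voiced obstruents b/d/g/v/z. No change.
Final form: 'vipfikpic'

vipfikpic


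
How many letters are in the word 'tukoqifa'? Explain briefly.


Spell out 'tukoqifa' and number each letter: t(1), u(2), k(3), o(4), q(5), i(6), f(7), a(8). Total: 8 letters.

8


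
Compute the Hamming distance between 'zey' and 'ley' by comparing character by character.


Alignment:
Position 1: 'z' vs 'l' = DIFFER
Position 2: 'e' vs 'e' = match
Position 3: 'y' vs 'y' = match
Total differences: 1

1


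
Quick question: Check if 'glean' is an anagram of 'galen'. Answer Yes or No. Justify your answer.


Sorted letters of 'glean': 'aegln'
Sorted letters of 'galen': 'aegln'
They match.

Yes


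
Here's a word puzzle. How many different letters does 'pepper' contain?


Unique letters in 'pepper': {e, p, r} = 3 distinct letters.

3


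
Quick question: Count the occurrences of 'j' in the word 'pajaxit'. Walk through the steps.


Letter 'j' in 'pajaxit': found at position(s) 3 = 1 occurrence(s).

1


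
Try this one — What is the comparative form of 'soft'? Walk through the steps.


Apply comparative formation (add -er): 'soft' -> 'softer'.

softer


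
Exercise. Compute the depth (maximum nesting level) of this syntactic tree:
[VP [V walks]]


Count bracket nesting levels:
'[' at pos 0: depth = 1
'[' at pos 4: depth = 2
Maximum depth reached: 2

2


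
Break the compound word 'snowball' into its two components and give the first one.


Split 'snowball' into 'snow' + 'ball'. The first part is 'snow'.

snow


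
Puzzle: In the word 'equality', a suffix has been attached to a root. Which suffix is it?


The word 'equality' = 'equal' (root) + '-ity' (suffix). The suffix is '-ity'.

ity


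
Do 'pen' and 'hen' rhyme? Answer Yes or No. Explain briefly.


Rime (stressed vowel + following sounds) of 'pen': -en = /ɛn/
Rime of 'hen': -en = /ɛn/
/ɛn/ and /ɛn/ are the same ending sound, so the words rhyme.

Yes


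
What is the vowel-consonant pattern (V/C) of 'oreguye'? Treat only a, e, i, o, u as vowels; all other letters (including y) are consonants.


Letter mapping: o = V, r = C, e = V, g = C, u = V, y = C, e = V.

VCVCVCV


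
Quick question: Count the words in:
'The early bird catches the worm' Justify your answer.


Split into words: The | early | bird | catches | the | worm = 6 words.

6


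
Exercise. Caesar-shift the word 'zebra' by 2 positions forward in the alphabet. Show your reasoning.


Shift each letter by 2: z -> b, e -> g, b -> d, r -> t, a -> c. Result: 'bgdtc'.

bgdtc


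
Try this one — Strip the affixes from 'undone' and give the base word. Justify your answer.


Remove prefix 'un' from 'undone' to get root 'done'.

done


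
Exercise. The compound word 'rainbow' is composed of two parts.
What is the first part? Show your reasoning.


Split 'rainbow' into 'rain' + 'bow'. The first part is 'rain'.

rain


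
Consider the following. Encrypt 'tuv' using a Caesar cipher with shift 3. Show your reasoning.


Shift each letter by 3: t -> w, u -> x, v -> y. Result: 'wxy'.

wxy


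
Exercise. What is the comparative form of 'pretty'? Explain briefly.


Apply comparative formation (consonant + y: change y to i, add -er): 'pretty' -> 'prettier'.

prettier


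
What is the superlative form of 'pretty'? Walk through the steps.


Apply superlative formation (consonant + y: change y to i, add -est): 'pretty' -> 'prettiest'.

prettiest


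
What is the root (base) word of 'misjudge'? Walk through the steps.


Remove prefix 'mis' from 'misjudge' to get root 'judge'.

judge


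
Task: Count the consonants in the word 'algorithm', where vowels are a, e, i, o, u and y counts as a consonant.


Consonants in 'algorithm': l, g, r, t, h, m = 6 consonants.

6


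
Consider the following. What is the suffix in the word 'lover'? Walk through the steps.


The word 'lover' = 'love' (root) + '-er' (suffix). The suffix is '-er'.

er


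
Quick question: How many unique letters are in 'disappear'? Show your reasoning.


Unique letters in 'disappear': {a, d, e, i, p, r, s} = 7 distinct letters.

7


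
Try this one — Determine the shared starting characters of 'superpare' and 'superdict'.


Compare from the start: 5 characters match: 'super'. Mismatch at position 6: 'p' vs 'd'.

super


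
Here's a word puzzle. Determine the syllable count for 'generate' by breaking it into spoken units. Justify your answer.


Break 'generate' into syllables: gen-er-ate -> gen | er | ate = 3 syllables

3 syllables


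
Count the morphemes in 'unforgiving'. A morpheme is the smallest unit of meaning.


Decomposition: un- (prefix) + forgive (root) + -ing (suffix) = 3 morpheme(s)

3 morphemes


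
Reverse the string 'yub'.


Reverse 'yub' character by character: 'buy'.

buy


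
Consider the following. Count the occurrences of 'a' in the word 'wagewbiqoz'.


Letter 'a' in 'wagewbiqoz': found at position(s) 2 = 1 occurrence(s).

1


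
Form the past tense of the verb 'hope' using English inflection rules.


Apply rule: Add -d (word ends in -e). 'hope' becomes 'hoped'.

hoped


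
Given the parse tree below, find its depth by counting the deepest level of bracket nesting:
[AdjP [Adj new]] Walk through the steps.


Count bracket nesting levels:
'[' at pos 0: depth = 1
'[' at pos 6: depth = 2
Maximum depth reached: 2

2


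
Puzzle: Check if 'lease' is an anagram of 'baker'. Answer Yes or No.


Sorted letters of 'lease': 'aeels'
Sorted letters of 'baker': 'abekr'
They do not match.

No


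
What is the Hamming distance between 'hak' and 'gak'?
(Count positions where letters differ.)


Alignment:
Position 1: 'h' vs 'g' = DIFFER
Position 2: 'a' vs 'a' = match
Position 3: 'k' vs 'k' = match
Total differences: 1

1


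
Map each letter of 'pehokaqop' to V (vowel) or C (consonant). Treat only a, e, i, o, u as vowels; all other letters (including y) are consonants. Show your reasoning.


Letter mapping: p = C, e = V, h = C, o = V, k = C, a = V, q = C, o = V, p = C.

CVCVCVCVC


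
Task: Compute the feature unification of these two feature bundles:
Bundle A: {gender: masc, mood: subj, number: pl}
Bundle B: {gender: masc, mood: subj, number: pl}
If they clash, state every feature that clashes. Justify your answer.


Compare features:
gender: A=masc vs B=masc -> unified: masc
mood: A=subj vs B=subj -> unified: subj
number: A=pl vs B=pl -> unified: pl
No clashes found.

Unified: {gender: masc, mood: subj, number: pl}


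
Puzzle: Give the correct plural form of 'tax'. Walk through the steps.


Apply rule: Add -es (sibilant/fricative ending). 'tax' becomes 'taxes'.

taxes


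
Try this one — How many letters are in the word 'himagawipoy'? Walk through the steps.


Spell out 'himagawipoy' and number each letter: h(1), i(2), m(3), a(4), g(5), a(6), w(7), i(8), p(9), o(10), y(11). Total: 11 letters.

11


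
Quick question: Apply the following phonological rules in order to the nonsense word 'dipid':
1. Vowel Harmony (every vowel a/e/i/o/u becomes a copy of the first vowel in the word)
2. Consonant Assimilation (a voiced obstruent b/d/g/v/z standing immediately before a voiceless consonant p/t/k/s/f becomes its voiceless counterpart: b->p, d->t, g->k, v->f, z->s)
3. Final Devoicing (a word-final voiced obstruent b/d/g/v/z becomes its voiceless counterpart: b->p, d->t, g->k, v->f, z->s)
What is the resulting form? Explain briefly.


Starting form: 'dipid'
Rule 1: Vowel Harmony: all vowels already match. No change.
Rule 2: Consonant Assimilation: no voiced obstruent (b/d/g/v/z) stands immediately before a voiceless consonant (p/t/k/s/f). No change.
Rule 3: Final Devoicing: word-final voiced obstruent 'd' becomes voiceless 't'. 'dipid' -> 'dipit'
Final form: 'dipit'

dipit


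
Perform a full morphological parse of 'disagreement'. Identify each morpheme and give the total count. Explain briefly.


Step 1: Identify prefix: 'dis' (meaning: not/apart)
Step 2: Identify root: 'agree'
Step 3: Identify suffix(es): 'ment'
Decomposition: dis- (prefix: not/apart) + agree (root) + -ment (suffix: action/result)
Total morphemes: 3

3 morphemes (dis- (prefix: not/apart) + agree (root) + -ment (suffix: action/result))


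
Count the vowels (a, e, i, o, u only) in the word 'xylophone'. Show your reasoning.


Vowels in 'xylophone': o, o, e = 3 vowels.

3


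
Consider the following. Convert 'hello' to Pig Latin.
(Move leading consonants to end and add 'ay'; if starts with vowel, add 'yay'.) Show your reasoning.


'hello': move consonant cluster 'h' to end and add 'ay': 'ellohay'.

ellohay


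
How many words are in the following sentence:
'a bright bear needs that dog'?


Split into words: a | bright | bear | needs | that | dog = 6 words.

6


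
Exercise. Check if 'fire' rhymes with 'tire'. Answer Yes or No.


Rime (stressed vowel + following sounds) of 'fire': -ire = /aɪər/
Rime of 'tire': -ire = /aɪər/
/aɪər/ and /aɪər/ are the same ending sound, so the words rhyme.

Yes


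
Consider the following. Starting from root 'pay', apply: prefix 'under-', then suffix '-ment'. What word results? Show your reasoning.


Step 1: Add prefix 'under-' to 'pay' = 'underpay'
Step 2: Add suffix '-ment' to 'underpay' = 'underpayment'

underpayment


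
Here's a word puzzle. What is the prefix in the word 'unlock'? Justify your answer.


The word 'unlock' = 'un' (prefix) + 'lock' (root). The prefix is 'un'.

un


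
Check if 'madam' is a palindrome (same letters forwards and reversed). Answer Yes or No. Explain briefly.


Forward: 'madam'
Reversed: 'madam'
They are identical.

Yes


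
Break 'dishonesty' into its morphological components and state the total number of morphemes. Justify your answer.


Step 1: Identify prefix: 'dis' (meaning: not/apart)
Step 2: Identify root: 'honest'
Step 3: Identify suffix(es): 'y'
Decomposition: dis- (prefix: not/apart) + honest (root) + -y (suffix: quality)
Total morphemes: 3

3 morphemes (dis- (prefix: not/apart) + honest (root) + -y (suffix: quality))


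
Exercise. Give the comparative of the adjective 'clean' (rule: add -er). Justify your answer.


Apply comparative formation (add -er): 'clean' -> 'cleaner'.

cleaner


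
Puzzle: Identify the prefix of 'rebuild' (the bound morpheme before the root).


The word 'rebuild' = 're' (prefix) + 'build' (root). The prefix is 're'.

re


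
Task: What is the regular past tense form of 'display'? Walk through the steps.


Apply rule: Add -ed. 'display' becomes 'displayed'.

displayed


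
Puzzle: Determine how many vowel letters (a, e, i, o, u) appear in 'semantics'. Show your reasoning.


Vowels in 'semantics': e, a, i = 3 vowels.

3


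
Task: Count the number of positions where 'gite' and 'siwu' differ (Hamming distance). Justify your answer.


Alignment:
Position 1: 'g' vs 's' = DIFFER
Position 2: 'i' vs 'i' = match
Position 3: 't' vs 'w' = DIFFER
Position 4: 'e' vs 'u' = DIFFER
Total differences: 3

3


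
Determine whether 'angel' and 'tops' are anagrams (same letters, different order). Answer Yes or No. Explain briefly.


Sorted letters of 'angel': 'aegln'
Sorted letters of 'tops': 'opst'
They do not match.

No


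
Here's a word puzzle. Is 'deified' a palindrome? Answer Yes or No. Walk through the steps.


Forward: 'deified'
Reversed: 'deified'
They are identical.

Yes


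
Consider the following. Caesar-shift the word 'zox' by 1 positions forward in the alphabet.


Shift each letter by 1: z -> a, o -> p, x -> y. Result: 'apy'.

apy


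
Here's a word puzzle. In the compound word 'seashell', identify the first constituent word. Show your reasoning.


Split 'seashell' into 'sea' + 'shell'. The first part is 'sea'.

sea


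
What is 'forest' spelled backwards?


Reverse 'forest' character by character: 'tserof'.

tserof


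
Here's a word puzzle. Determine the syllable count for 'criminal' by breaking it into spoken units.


Break 'criminal' into syllables: crim-i-nal -> crim | i | nal = 3 syllables

3 syllables


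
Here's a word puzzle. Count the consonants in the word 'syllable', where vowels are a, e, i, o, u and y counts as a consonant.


Consonants in 'syllable': s, y, l, l, b, l = 6 consonants.

6


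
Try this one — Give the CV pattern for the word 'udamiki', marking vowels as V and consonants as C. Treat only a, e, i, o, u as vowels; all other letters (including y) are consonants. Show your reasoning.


Letter mapping: u = V, d = C, a = V, m = C, i = V, k = C, i = V.

VCVCVCV


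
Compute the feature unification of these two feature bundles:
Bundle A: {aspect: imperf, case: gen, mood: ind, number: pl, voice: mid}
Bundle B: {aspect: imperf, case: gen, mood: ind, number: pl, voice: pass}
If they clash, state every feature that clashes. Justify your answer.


Compare features:
aspect: A=imperf vs B=imperf -> unified: imperf
case: A=gen vs B=gen -> unified: gen
mood: A=ind vs B=ind -> unified: ind
number: A=pl vs B=pl -> unified: pl
voice: A=mid vs B=pass -> CLASH
Clash detected on feature 'voice' (mid vs pass); unification fails.

CLASH on 'voice' (mid vs pass)


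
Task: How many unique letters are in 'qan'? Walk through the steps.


Unique letters in 'qan': {a, n, q} = 3 distinct letters.

3


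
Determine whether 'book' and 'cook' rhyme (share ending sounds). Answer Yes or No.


Rime (stressed vowel + following sounds) of 'book': -ook = /ʊk/
Rime of 'cook': -ook = /ʊk/
/ʊk/ and /ʊk/ are the same ending sound, so the words rhyme.

Yes


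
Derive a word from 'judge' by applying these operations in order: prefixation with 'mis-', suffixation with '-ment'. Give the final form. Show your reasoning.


Step 1: Add prefix 'mis-' to 'judge' = 'misjudge'
Step 2: Add suffix '-ment' to 'misjudge' = 'misjudgment'

misjudgment


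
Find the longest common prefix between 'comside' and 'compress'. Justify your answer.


Compare from the start: 3 characters match: 'com'. Mismatch at position 4: 's' vs 'p'.

com


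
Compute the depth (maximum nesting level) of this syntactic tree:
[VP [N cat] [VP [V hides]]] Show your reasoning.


Count bracket nesting levels:
'[' at pos 0: depth = 1
'[' at pos 4: depth = 2
'[' at pos 12: depth = 2
'[' at pos 16: depth = 3
Maximum depth reached: 3

3


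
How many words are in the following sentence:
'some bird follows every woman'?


Split into words: some | bird | follows | every | woman = 5 words.

5


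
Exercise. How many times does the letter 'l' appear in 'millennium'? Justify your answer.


Letter 'l' in 'millennium': found at position(s) 3, 4 = 2 occurrence(s).

2


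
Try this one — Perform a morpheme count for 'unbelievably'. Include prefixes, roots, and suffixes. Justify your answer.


Decomposition: un- (prefix) + believe (root) + -able (suffix) + -ly (suffix) = 4 morpheme(s)

4 morphemes


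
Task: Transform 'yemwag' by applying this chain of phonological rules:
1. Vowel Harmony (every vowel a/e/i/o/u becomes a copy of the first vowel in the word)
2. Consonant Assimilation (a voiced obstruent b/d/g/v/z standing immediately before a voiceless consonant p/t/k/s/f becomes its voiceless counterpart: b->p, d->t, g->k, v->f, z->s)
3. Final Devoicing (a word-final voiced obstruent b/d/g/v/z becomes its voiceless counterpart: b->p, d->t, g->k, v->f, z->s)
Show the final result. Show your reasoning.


Starting form: 'yemwag'
Rule 1: Vowel Harmony: all vowels become 'e' (matching first vowel). 'yemwag' -> 'yemweg'
Rule 2: Consonant Assimilation: no voiced obstruent (b/d/g/v/z) stands immediately before a voiceless consonant (p/t/k/s/f). No change.
Rule 3: Final Devoicing: word-final voiced obstruent 'g' becomes voiceless 'k'. 'yemweg' -> 'yemwek'
Final form: 'yemwek'

yemwek


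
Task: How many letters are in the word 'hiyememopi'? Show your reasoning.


Spell out 'hiyememopi' and number each letter: h(1), i(2), y(3), e(4), m(5), e(6), m(7), o(8), p(9), i(10). Total: 10 letters.

10


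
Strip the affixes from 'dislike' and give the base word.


Remove prefix 'dis' from 'dislike' to get root 'like'.

like


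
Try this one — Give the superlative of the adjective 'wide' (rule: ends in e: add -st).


Apply superlative formation (ends in e: add -st): 'wide' -> 'widest'.

widest


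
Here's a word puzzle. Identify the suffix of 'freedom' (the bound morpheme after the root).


The word 'freedom' = 'free' (root) + '-dom' (suffix). The suffix is '-dom'.

dom


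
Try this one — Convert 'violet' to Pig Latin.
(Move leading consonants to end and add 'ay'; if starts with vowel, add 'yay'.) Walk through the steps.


'violet': move consonant cluster 'v' to end and add 'ay': 'ioletvay'.

ioletvay


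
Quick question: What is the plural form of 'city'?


Apply rule: Change -y to -ies (consonant + y). 'city' becomes 'cities'.

cities


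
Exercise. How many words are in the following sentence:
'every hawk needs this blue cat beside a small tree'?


Split into words: every | hawk | needs | this | blue | cat | beside | a | small | tree = 10 words.

10


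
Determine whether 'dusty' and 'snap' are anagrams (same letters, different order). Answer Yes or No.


Sorted letters of 'dusty': 'dstuy'
Sorted letters of 'snap': 'anps'
They do not match.

No


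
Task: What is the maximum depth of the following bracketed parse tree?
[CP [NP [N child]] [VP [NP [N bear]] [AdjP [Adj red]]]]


Count bracket nesting levels:
'[' at pos 0: depth = 1
'[' at pos 4: depth = 2
'[' at pos 8: depth = 3
'[' at pos 19: depth = 2
'[' at pos 23: depth = 3
'[' at pos 27: depth = 4
'[' at pos 37: depth = 3
'[' at pos 43: depth = 4
Maximum depth reached: 4

4


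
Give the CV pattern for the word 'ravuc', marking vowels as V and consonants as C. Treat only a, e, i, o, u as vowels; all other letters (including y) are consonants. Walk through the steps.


Letter mapping: r = C, a = V, v = C, u = V, c = C.

CVCVC


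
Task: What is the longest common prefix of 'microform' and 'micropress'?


Compare from the start: 5 characters match: 'micro'. Mismatch at position 6: 'f' vs 'p'.

micro


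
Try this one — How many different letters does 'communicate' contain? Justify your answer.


Unique letters in 'communicate': {a, c, e, i, m, n, o, t, u} = 9 distinct letters.

9


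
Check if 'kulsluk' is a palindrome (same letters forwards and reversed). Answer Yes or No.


Forward: 'kulsluk'
Reversed: 'kulsluk'
They are identical.

Yes


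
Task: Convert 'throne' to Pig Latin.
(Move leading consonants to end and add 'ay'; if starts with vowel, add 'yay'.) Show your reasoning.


'throne': move consonant cluster 'thr' to end and add 'ay': 'onethray'.

onethray


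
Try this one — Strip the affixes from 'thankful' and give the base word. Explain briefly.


Remove suffix '-ful' from 'thankful' to get root 'thank'.

thank


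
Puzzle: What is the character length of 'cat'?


Spell out 'cat' and number each letter: c(1), a(2), t(3). Total: 3 letters.

3


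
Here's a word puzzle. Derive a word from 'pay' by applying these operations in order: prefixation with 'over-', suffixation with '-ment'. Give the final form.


Step 1: Add prefix 'over-' to 'pay' = 'overpay'
Step 2: Add suffix '-ment' to 'overpay' = 'overpayment'

overpayment


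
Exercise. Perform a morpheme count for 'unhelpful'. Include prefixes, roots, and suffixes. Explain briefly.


Decomposition: un- (prefix) + help (root) + -ful (suffix) = 3 morpheme(s)

3 morphemes


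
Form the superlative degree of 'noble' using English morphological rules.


Apply superlative formation (ends in e: add -st): 'noble' -> 'noblest'.

noblest


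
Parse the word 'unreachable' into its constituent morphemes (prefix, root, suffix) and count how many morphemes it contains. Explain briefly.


Step 1: Identify prefix: 'un' (meaning: not/reverse)
Step 2: Identify root: 'reach'
Step 3: Identify suffix(es): 'able'
Decomposition: un- (prefix: not/reverse) + reach (root) + -able (suffix: capable of)
Total morphemes: 3

3 morphemes (un- (prefix: not/reverse) + reach (root) + -able (suffix: capable of))


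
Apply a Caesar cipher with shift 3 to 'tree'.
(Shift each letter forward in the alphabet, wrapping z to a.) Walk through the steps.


Shift each letter by 3: t -> w, r -> u, e -> h, e -> h. Result: 'wuhh'.

wuhh


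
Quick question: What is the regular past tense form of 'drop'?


Apply rule: Double final consonant and add -ed. 'drop' becomes 'dropped'.

dropped


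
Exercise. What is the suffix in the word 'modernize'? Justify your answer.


The word 'modernize' = 'modern' (root) + '-ize' (suffix). The suffix is '-ize'.

ize


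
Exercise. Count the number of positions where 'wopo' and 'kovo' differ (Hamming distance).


Alignment:
Position 1: 'w' vs 'k' = DIFFER
Position 2: 'o' vs 'o' = match
Position 3: 'p' vs 'v' = DIFFER
Position 4: 'o' vs 'o' = match
Total differences: 2

2


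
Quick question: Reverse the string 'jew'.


Reverse 'jew' character by character: 'wej'.

wej


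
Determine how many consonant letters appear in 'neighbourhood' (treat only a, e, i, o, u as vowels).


Consonants in 'neighbourhood': n, g, h, b, r, h, d = 7 consonants.

7


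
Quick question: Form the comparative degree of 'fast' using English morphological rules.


Apply comparative formation (add -er): 'fast' -> 'faster'.

faster


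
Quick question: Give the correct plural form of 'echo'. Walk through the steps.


Apply rule: Add -es (consonant + o). 'echo' becomes 'echoes'.

echoes


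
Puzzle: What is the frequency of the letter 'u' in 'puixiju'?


Letter 'u' in 'puixiju': found at position(s) 2, 7 = 2 occurrence(s).

2


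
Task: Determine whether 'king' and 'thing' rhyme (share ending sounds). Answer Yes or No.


Rime (stressed vowel + following sounds) of 'king': -ing = /ɪŋ/
Rime of 'thing': -ing = /ɪŋ/
/ɪŋ/ and /ɪŋ/ are the same ending sound, so the words rhyme.

Yes


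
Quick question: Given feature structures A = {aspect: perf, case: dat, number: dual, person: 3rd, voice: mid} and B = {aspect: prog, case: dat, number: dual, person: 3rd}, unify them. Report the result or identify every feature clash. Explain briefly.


Compare features:
aspect: A=perf vs B=prog -> CLASH
case: A=dat vs B=dat -> unified: dat
number: A=dual vs B=dual -> unified: dual
person: A=3rd vs B=3rd -> unified: 3rd
voice: A=mid vs B=_ -> unified: mid
Clash detected on feature 'aspect' (perf vs prog); unification fails.

CLASH on 'aspect' (perf vs prog)


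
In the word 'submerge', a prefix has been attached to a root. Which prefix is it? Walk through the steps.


The word 'submerge' = 'sub' (prefix) + 'merge' (root). The prefix is 'sub'.

sub


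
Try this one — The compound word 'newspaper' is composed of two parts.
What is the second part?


Split 'newspaper' into 'news' + 'paper'. The second part is 'paper'.

paper


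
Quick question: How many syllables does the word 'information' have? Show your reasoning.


Break 'information' into syllables: in-for-ma-tion -> in | for | ma | tion = 4 syllables

4 syllables


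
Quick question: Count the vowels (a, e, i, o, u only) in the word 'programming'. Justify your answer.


Vowels in 'programming': o, a, i = 3 vowels.

3


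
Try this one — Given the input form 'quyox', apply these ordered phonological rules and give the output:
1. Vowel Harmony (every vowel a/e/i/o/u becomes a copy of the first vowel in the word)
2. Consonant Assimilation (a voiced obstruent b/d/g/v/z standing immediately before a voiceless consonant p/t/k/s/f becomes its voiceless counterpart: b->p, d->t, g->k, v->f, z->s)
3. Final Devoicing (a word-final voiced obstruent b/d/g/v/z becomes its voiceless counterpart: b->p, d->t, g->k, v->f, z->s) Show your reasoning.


Starting form: 'quyox'
Rule 1: Vowel Harmony: all vowels become 'u' (matching first vowel). 'quyox' -> 'quyux'
Rule 2: Consonant Assimilation: no voiced obstruent (b/d/g/v/z) stands immediately before a voiceless consonant (p/t/k/s/f). No change.
Rule 3: Final Devoicing: final consonant 'x' is not one of the voiced obstruents b/d/g/v/z. No change.
Final form: 'quyux'

quyux


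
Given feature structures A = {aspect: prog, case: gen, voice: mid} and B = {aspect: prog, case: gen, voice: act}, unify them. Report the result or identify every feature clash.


Compare features:
aspect: A=prog vs B=prog -> unified: prog
case: A=gen vs B=gen -> unified: gen
voice: A=mid vs B=act -> CLASH
Clash detected on feature 'voice' (mid vs act); unification fails.

CLASH on 'voice' (mid vs act)


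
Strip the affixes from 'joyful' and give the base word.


Remove suffix '-ful' from 'joyful' to get root 'joy'.

joy


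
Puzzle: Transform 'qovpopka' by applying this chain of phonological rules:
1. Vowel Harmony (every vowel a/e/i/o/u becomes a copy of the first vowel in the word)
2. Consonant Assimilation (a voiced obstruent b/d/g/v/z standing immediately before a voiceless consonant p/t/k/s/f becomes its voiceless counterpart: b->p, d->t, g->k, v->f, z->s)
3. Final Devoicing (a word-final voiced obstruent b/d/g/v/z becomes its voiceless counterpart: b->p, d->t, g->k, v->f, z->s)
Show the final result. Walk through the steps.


Starting form: 'qovpopka'
Rule 1: Vowel Harmony: all vowels become 'o' (matching first vowel). 'qovpopka' -> 'qovpopko'
Rule 2: Consonant Assimilation: voiced obstruent before voiceless consonant becomes voiceless ('vp' -> 'fp'). 'qovpopko' -> 'qofpopko'
Rule 3: Final Devoicing: the word ends in the vowel 'o', not a consonant. No change.
Final form: 'qofpopko'

qofpopko


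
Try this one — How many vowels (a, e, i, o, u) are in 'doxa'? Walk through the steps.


Vowels in 'doxa': o, a = 2 vowels.

2


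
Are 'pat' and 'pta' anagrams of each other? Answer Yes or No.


Sorted letters of 'pat': 'apt'
Sorted letters of 'pta': 'apt'
They match.

Yes


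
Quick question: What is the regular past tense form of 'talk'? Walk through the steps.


Apply rule: Add -ed. 'talk' becomes 'talked'.

talked


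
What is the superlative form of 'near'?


Apply superlative formation (add -est): 'near' -> 'nearest'.

nearest


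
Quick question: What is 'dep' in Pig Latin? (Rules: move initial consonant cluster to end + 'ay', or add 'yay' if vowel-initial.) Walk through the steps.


'dep': move consonant cluster 'd' to end and add 'ay': 'epday'.

epday


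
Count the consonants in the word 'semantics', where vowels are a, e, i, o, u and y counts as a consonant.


Consonants in 'semantics': s, m, n, t, c, s = 6 consonants.

6


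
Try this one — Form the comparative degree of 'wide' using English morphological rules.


Apply comparative formation (ends in e: add -r): 'wide' -> 'wider'.

wider


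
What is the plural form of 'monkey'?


Apply rule: Add -s. 'monkey' becomes 'monkeys'.

monkeys


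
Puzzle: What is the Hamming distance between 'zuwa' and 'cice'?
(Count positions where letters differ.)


Alignment:
Position 1: 'z' vs 'c' = DIFFER
Position 2: 'u' vs 'i' = DIFFER
Position 3: 'w' vs 'c' = DIFFER
Position 4: 'a' vs 'e' = DIFFER
Total differences: 4

4


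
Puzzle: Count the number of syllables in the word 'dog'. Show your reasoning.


Break 'dog' into syllables: dog -> dog = 1 syllable

1 syllable


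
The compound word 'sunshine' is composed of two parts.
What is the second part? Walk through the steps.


Split 'sunshine' into 'sun' + 'shine'. The second part is 'shine'.

shine


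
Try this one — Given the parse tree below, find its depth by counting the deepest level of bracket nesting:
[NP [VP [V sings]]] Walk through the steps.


Count bracket nesting levels:
'[' at pos 0: depth = 1
'[' at pos 4: depth = 2
'[' at pos 8: depth = 3
Maximum depth reached: 3

3


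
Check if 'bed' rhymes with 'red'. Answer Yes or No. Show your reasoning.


Rime (stressed vowel + following sounds) of 'bed': -ed = /ɛd/
Rime of 'red': -ed = /ɛd/
/ɛd/ and /ɛd/ are the same ending sound, so the words rhyme.

Yes


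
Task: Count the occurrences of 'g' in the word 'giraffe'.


Letter 'g' in 'giraffe': found at position(s) 1 = 1 occurrence(s).

1
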